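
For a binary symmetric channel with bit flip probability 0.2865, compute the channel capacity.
0.1358 bits

For a binary symmetric channel (BSC) with error probability p:
Capacity C = 1 - H(p) bits per symbol

where H(p) = -p log₂(p) - (1-p) log₂(1-p) is the binary entropy function.

H(0.2865) = 0.8642 bits
C = 1 - 0.8642 = 0.1358 bits per symbol

This means we can reliably transmit up to 0.1358 bits of information per channel use.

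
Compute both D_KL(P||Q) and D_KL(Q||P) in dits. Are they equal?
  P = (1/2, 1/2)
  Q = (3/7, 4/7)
D_KL(P||Q) = 0.0045, D_KL(Q||P) = 0.0044

KL divergence is not symmetric: D_KL(P||Q) ≠ D_KL(Q||P) in general.

D_KL(P||Q) = 0.0045 dits
D_KL(Q||P) = 0.0044 dits

No, they are not equal!

This asymmetry is why KL divergence is not a true distance metric.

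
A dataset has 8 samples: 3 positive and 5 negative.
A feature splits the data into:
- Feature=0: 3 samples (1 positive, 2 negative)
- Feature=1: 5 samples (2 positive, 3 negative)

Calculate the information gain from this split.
0.0032 bits

Information Gain = H(Y) - H(Y|Feature)

Before split:
P(positive) = 3/8 = 0.3750
H(Y) = 0.9544 bits

After split:
Feature=0: H = 0.9183 bits (weight = 3/8)
Feature=1: H = 0.9710 bits (weight = 5/8)
H(Y|Feature) = (3/8)×0.9183 + (5/8)×0.9710 = 0.9512 bits

Information Gain = 0.9544 - 0.9512 = 0.0032 bits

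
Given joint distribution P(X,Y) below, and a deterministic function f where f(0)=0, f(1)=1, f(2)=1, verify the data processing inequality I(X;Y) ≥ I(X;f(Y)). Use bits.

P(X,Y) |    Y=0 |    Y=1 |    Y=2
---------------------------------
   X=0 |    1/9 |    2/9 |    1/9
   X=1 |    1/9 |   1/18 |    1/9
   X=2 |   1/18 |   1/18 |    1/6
I(X;Y) = 0.1013, I(X;f(Y)) = 0.0216, inequality holds: 0.1013 ≥ 0.0216

Data Processing Inequality: For any Markov chain X → Y → Z, we have I(X;Y) ≥ I(X;Z).

Here Z = f(Y) is a deterministic function of Y, forming X → Y → Z.

Original I(X;Y) = 0.1013 bits

After applying f:
P(X,Z) where Z=f(Y):
- P(X,Z=0) = P(X,Y=0)
- P(X,Z=1) = P(X,Y=1) + P(X,Y=2)

I(X;Z) = I(X;f(Y)) = 0.0216 bits

Verification: 0.1013 ≥ 0.0216 ✓

Information cannot be created by processing; the function f can only lose information about X.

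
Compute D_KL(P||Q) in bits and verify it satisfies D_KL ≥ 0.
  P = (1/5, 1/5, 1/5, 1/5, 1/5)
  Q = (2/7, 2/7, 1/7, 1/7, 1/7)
0.0854 bits

KL divergence satisfies the Gibbs inequality: D_KL(P||Q) ≥ 0 for all distributions P, Q.

D_KL(P||Q) = Σ p(x) log(p(x)/q(x))
Term by term:
  x=0: 1/5 × log_2[(1/5)/(2/7)] = -0.1029
  x=1: 1/5 × log_2[(1/5)/(2/7)] = -0.1029
  x=2: 1/5 × log_2[(1/5)/(1/7)] = 0.0971
  x=3: 1/5 × log_2[(1/5)/(1/7)] = 0.0971
  x=4: 1/5 × log_2[(1/5)/(1/7)] = 0.0971
D_KL(P||Q) = 0.0854 bits

D_KL(P||Q) = 0.0854 ≥ 0 ✓

This non-negativity is a fundamental property: relative entropy cannot be negative because it measures how different Q is from P.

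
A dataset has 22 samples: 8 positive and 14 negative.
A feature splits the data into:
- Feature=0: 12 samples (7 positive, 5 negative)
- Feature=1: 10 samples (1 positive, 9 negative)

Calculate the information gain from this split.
0.1980 bits

Information Gain = H(Y) - H(Y|Feature)

Before split:
P(positive) = 8/22 = 0.3636
H(Y) = 0.9457 bits

After split:
Feature=0: H = 0.9799 bits (weight = 12/22)
Feature=1: H = 0.4690 bits (weight = 10/22)
H(Y|Feature) = (12/22)×0.9799 + (10/22)×0.4690 = 0.7477 bits

Information Gain = 0.9457 - 0.7477 = 0.1980 bits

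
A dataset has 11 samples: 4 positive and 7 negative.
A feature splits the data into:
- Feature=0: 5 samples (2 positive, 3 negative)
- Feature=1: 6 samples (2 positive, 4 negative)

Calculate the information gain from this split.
0.0034 bits

Information Gain = H(Y) - H(Y|Feature)

Before split:
P(positive) = 4/11 = 0.3636
H(Y) = 0.9457 bits

After split:
Feature=0: H = 0.9710 bits (weight = 5/11)
Feature=1: H = 0.9183 bits (weight = 6/11)
H(Y|Feature) = (5/11)×0.9710 + (6/11)×0.9183 = 0.9422 bits

Information Gain = 0.9457 - 0.9422 = 0.0034 bits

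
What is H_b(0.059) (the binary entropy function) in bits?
0.3235 bits

The binary entropy function is:
H(p) = -p log(p) - (1-p) log(1-p)

H(0.059) = -0.059 × log_2(0.059) - 0.941 × log_2(0.941)
H(0.059) = 0.3235 bits

Note: Binary entropy is maximized at p=0.5 (H=1 bit) and minimized at p=0 or p=1 (H=0).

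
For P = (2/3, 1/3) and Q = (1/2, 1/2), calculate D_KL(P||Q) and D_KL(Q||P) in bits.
D_KL(P||Q) = 0.0817, D_KL(Q||P) = 0.0850

KL divergence is not symmetric: D_KL(P||Q) ≠ D_KL(Q||P) in general.

D_KL(P||Q) = 0.0817 bits
D_KL(Q||P) = 0.0850 bits

No, they are not equal!

This asymmetry is why KL divergence is not a true distance metric.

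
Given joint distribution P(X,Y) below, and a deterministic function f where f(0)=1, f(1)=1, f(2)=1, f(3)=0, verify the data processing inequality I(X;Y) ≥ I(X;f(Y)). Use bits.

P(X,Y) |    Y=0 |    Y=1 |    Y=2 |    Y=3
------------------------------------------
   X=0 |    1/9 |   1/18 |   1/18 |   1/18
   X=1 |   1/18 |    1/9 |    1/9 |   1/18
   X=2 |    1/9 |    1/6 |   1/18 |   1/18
I(X;Y) = 0.0649, I(X;f(Y)) = 0.0027, inequality holds: 0.0649 ≥ 0.0027

Data Processing Inequality: For any Markov chain X → Y → Z, we have I(X;Y) ≥ I(X;Z).

Here Z = f(Y) is a deterministic function of Y, forming X → Y → Z.

Original I(X;Y) = 0.0649 bits

After applying f:
P(X,Z) where Z=f(Y):
- P(X,Z=0) = P(X,Y=3)
- P(X,Z=1) = P(X,Y=0) + P(X,Y=1) + P(X,Y=2)

I(X;Z) = I(X;f(Y)) = 0.0027 bits

Verification: 0.0649 ≥ 0.0027 ✓

Information cannot be created by processing; the function f can only lose information about X.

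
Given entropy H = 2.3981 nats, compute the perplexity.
11.0023

Perplexity is e^H (or exp(H) for natural log).

H = 2.3981 nats
Perplexity = e^2.3981 = 11.0023

Interpretation: The model's uncertainty is equivalent to choosing uniformly among 11.0 options.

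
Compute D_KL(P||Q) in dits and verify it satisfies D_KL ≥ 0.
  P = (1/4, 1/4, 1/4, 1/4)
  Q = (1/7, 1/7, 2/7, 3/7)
0.0485 dits

KL divergence satisfies the Gibbs inequality: D_KL(P||Q) ≥ 0 for all distributions P, Q.

D_KL(P||Q) = Σ p(x) log(p(x)/q(x))
Term by term:
  x=0: 1/4 × log_10[(1/4)/(1/7)] = 0.0608
  x=1: 1/4 × log_10[(1/4)/(1/7)] = 0.0608
  x=2: 1/4 × log_10[(1/4)/(2/7)] = -0.0145
  x=3: 1/4 × log_10[(1/4)/(3/7)] = -0.0585
D_KL(P||Q) = 0.0485 dits

D_KL(P||Q) = 0.0485 ≥ 0 ✓

This non-negativity is a fundamental property: relative entropy cannot be negative because it measures how different Q is from P.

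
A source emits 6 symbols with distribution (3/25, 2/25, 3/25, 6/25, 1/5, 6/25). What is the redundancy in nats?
0.0739 nats

Redundancy measures how far a source is from maximum entropy:
R = H_max - H(X)

Maximum entropy for 6 symbols: H_max = log_e(6) = 1.7918 nats
Actual entropy: H(X) = 1.7178 nats
Redundancy: R = 1.7918 - 1.7178 = 0.0739 nats

This redundancy represents potential for compression: the source could be compressed by 0.0739 nats per symbol.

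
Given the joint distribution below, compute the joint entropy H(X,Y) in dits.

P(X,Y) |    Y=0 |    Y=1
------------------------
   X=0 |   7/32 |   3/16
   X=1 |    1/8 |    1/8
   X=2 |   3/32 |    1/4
0.7534 dits

Joint entropy is H(X,Y) = -Σ_{x,y} p(x,y) log p(x,y).

Summing over all non-zero entries:
H(X,Y) = -[7/32·log_10(7/32) + 3/16·log_10(3/16) + 1/8·log_10(1/8) + 1/8·log_10(1/8) + 3/32·log_10(3/32) + 1/4·log_10(1/4)]
H(X,Y) = 0.7534 dits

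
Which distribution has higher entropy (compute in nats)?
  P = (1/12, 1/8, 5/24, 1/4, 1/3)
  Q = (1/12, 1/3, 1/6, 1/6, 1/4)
Q

Computing entropies in nats:
H(P) = 1.5066
H(Q) = 1.5171

Distribution Q has higher entropy.

Intuition: The distribution closer to uniform (more spread out) has higher entropy.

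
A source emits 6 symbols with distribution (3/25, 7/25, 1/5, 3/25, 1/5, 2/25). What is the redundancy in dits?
0.0350 dits

Redundancy measures how far a source is from maximum entropy:
R = H_max - H(X)

Maximum entropy for 6 symbols: H_max = log_10(6) = 0.7782 dits
Actual entropy: H(X) = 0.7431 dits
Redundancy: R = 0.7782 - 0.7431 = 0.0350 dits

This redundancy represents potential for compression: the source could be compressed by 0.0350 dits per symbol.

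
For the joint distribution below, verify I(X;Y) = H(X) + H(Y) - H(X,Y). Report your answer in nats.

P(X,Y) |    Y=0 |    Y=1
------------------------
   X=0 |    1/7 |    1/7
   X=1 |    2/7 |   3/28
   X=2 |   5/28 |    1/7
I(X;Y) = 0.0210 nats

Mutual information has multiple equivalent forms:
- I(X;Y) = H(X) - H(X|Y)
- I(X;Y) = H(Y) - H(Y|X)
- I(X;Y) = H(X) + H(Y) - H(X,Y)

Computing all quantities:
H(X) = 1.0898, H(Y) = 0.6700, H(X,Y) = 1.7388
H(X|Y) = 1.0688, H(Y|X) = 0.6490

Verification:
H(X) - H(X|Y) = 1.0898 - 1.0688 = 0.0210
H(Y) - H(Y|X) = 0.6700 - 0.6490 = 0.0210
H(X) + H(Y) - H(X,Y) = 1.0898 + 0.6700 - 1.7388 = 0.0210

All forms give I(X;Y) = 0.0210 nats. ✓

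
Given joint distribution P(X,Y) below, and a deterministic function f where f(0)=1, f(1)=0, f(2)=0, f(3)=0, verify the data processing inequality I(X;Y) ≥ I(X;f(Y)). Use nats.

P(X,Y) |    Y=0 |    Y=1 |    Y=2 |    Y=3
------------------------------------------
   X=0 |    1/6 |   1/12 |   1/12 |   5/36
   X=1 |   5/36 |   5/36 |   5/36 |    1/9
I(X;Y) = 0.0153, I(X;f(Y)) = 0.0047, inequality holds: 0.0153 ≥ 0.0047

Data Processing Inequality: For any Markov chain X → Y → Z, we have I(X;Y) ≥ I(X;Z).

Here Z = f(Y) is a deterministic function of Y, forming X → Y → Z.

Original I(X;Y) = 0.0153 nats

After applying f:
P(X,Z) where Z=f(Y):
- P(X,Z=0) = P(X,Y=1) + P(X,Y=2) + P(X,Y=3)
- P(X,Z=1) = P(X,Y=0)

I(X;Z) = I(X;f(Y)) = 0.0047 nats

Verification: 0.0153 ≥ 0.0047 ✓

Information cannot be created by processing; the function f can only lose information about X.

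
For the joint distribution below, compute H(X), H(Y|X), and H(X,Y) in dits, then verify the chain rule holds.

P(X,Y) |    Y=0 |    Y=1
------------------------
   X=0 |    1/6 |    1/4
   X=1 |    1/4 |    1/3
H(X,Y) = 0.5898, H(X) = 0.2950, H(Y|X) = 0.2948 (all in dits)

Chain rule: H(X,Y) = H(X) + H(Y|X)

Left side — joint entropy directly:
H(X,Y) = -Σ p(x,y) log p(x,y) = 0.5898 dits

Right side — compute H(Y|X) from the conditional distributions:
P(X) = (5/12, 7/12), so H(X) = 0.2950 dits
H(Y|X) = Σ_x P(X=x) · H(Y|X=x):
  P(Y|X=0) = (2/5, 3/5), H(Y|X=0) = 0.2923, weight P(X=0) = 5/12
  P(Y|X=1) = (3/7, 4/7), H(Y|X=1) = 0.2966, weight P(X=1) = 7/12
H(Y|X) = 0.2948 dits

H(X) + H(Y|X) = 0.2950 + 0.2948 = 0.5898 dits

Both sides equal 0.5898 dits. ✓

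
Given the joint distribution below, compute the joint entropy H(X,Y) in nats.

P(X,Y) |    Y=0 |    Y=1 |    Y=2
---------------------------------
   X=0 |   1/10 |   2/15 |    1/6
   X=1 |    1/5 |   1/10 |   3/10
1.7109 nats

Joint entropy is H(X,Y) = -Σ_{x,y} p(x,y) log p(x,y).

Summing over all non-zero entries:
H(X,Y) = -[1/10·log_e(1/10) + 2/15·log_e(2/15) + 1/6·log_e(1/6) + 1/5·log_e(1/5) + 1/10·log_e(1/10) + 3/10·log_e(3/10)]
H(X,Y) = 1.7109 nats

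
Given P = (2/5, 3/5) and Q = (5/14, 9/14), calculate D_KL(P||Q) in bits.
0.0057 bits

KL divergence: D_KL(P||Q) = Σ p(x) log(p(x)/q(x))

Computing term by term:
  x=0: 2/5 × log_2[(2/5)/(5/14)] = 2/5 × 0.1635 = 0.0654
  x=1: 3/5 × log_2[(3/5)/(9/14)] = 3/5 × -0.0995 = -0.0597

D_KL(P||Q) = 0.0057 bits

Note: KL divergence is always non-negative and equals 0 iff P = Q.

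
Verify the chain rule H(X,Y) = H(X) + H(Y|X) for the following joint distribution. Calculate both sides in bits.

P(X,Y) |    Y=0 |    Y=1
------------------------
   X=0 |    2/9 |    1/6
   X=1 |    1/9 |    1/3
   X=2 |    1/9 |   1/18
H(X,Y) = 2.3774, H(X) = 1.4807, H(Y|X) = 0.8968 (all in bits)

Chain rule: H(X,Y) = H(X) + H(Y|X)

Left side — joint entropy directly:
H(X,Y) = -Σ p(x,y) log p(x,y) = 2.3774 bits

Right side — compute H(Y|X) from the conditional distributions:
P(X) = (7/18, 4/9, 1/6), so H(X) = 1.4807 bits
H(Y|X) = Σ_x P(X=x) · H(Y|X=x):
  P(Y|X=0) = (4/7, 3/7), H(Y|X=0) = 0.9852, weight P(X=0) = 7/18
  P(Y|X=1) = (1/4, 3/4), H(Y|X=1) = 0.8113, weight P(X=1) = 4/9
  P(Y|X=2) = (2/3, 1/3), H(Y|X=2) = 0.9183, weight P(X=2) = 1/6
H(Y|X) = 0.8968 bits

H(X) + H(Y|X) = 1.4807 + 0.8968 = 2.3774 bits

Both sides equal 2.3774 bits. ✓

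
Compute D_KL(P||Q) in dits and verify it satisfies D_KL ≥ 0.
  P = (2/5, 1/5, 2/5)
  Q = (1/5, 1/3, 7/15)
0.0493 dits

KL divergence satisfies the Gibbs inequality: D_KL(P||Q) ≥ 0 for all distributions P, Q.

D_KL(P||Q) = Σ p(x) log(p(x)/q(x))
Term by term:
  x=0: 2/5 × log_10[(2/5)/(1/5)] = 0.1204
  x=1: 1/5 × log_10[(1/5)/(1/3)] = -0.0444
  x=2: 2/5 × log_10[(2/5)/(7/15)] = -0.0268
D_KL(P||Q) = 0.0493 dits

D_KL(P||Q) = 0.0493 ≥ 0 ✓

This non-negativity is a fundamental property: relative entropy cannot be negative because it measures how different Q is from P.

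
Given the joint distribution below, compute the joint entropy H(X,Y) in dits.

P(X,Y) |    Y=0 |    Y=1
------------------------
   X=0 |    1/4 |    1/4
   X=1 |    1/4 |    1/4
0.6021 dits

Joint entropy is H(X,Y) = -Σ_{x,y} p(x,y) log p(x,y).

Summing over all non-zero entries:
H(X,Y) = -[1/4·log_10(1/4) + 1/4·log_10(1/4) + 1/4·log_10(1/4) + 1/4·log_10(1/4)]
H(X,Y) = 0.6021 dits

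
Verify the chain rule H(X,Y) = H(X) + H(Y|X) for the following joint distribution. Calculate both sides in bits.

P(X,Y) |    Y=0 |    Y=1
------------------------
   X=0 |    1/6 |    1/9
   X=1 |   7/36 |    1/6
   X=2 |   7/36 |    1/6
H(X,Y) = 2.5635, H(X) = 1.5746, H(Y|X) = 0.9888 (all in bits)

Chain rule: H(X,Y) = H(X) + H(Y|X)

Left side — joint entropy directly:
H(X,Y) = -Σ p(x,y) log p(x,y) = 2.5635 bits

Right side — compute H(Y|X) from the conditional distributions:
P(X) = (5/18, 13/36, 13/36), so H(X) = 1.5746 bits
H(Y|X) = Σ_x P(X=x) · H(Y|X=x):
  P(Y|X=0) = (3/5, 2/5), H(Y|X=0) = 0.9710, weight P(X=0) = 5/18
  P(Y|X=1) = (7/13, 6/13), H(Y|X=1) = 0.9957, weight P(X=1) = 13/36
  P(Y|X=2) = (7/13, 6/13), H(Y|X=2) = 0.9957, weight P(X=2) = 13/36
H(Y|X) = 0.9888 bits

H(X) + H(Y|X) = 1.5746 + 0.9888 = 2.5635 bits

Both sides equal 2.5635 bits. ✓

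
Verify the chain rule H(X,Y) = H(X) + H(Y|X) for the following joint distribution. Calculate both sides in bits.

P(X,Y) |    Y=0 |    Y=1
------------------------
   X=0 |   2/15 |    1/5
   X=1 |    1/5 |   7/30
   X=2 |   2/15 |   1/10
H(X,Y) = 2.5260, H(X) = 1.5410, H(Y|X) = 0.9850 (all in bits)

Chain rule: H(X,Y) = H(X) + H(Y|X)

Left side — joint entropy directly:
H(X,Y) = -Σ p(x,y) log p(x,y) = 2.5260 bits

Right side — compute H(Y|X) from the conditional distributions:
P(X) = (1/3, 13/30, 7/30), so H(X) = 1.5410 bits
H(Y|X) = Σ_x P(X=x) · H(Y|X=x):
  P(Y|X=0) = (2/5, 3/5), H(Y|X=0) = 0.9710, weight P(X=0) = 1/3
  P(Y|X=1) = (6/13, 7/13), H(Y|X=1) = 0.9957, weight P(X=1) = 13/30
  P(Y|X=2) = (4/7, 3/7), H(Y|X=2) = 0.9852, weight P(X=2) = 7/30
H(Y|X) = 0.9850 bits

H(X) + H(Y|X) = 1.5410 + 0.9850 = 2.5260 bits

Both sides equal 2.5260 bits. ✓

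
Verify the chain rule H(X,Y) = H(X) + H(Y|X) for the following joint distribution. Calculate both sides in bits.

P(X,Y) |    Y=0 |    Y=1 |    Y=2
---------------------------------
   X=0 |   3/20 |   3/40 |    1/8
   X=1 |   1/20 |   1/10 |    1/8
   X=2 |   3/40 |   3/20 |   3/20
H(X,Y) = 3.0905, H(X) = 1.5729, H(Y|X) = 1.5175 (all in bits)

Chain rule: H(X,Y) = H(X) + H(Y|X)

Left side — joint entropy directly:
H(X,Y) = -Σ p(x,y) log p(x,y) = 3.0905 bits

Right side — compute H(Y|X) from the conditional distributions:
P(X) = (7/20, 11/40, 3/8), so H(X) = 1.5729 bits
H(Y|X) = Σ_x P(X=x) · H(Y|X=x):
  P(Y|X=0) = (3/7, 3/14, 5/14), H(Y|X=0) = 1.5306, weight P(X=0) = 7/20
  P(Y|X=1) = (2/11, 4/11, 5/11), H(Y|X=1) = 1.4949, weight P(X=1) = 11/40
  P(Y|X=2) = (1/5, 2/5, 2/5), H(Y|X=2) = 1.5219, weight P(X=2) = 3/8
H(Y|X) = 1.5175 bits

H(X) + H(Y|X) = 1.5729 + 1.5175 = 3.0905 bits

Both sides equal 3.0905 bits. ✓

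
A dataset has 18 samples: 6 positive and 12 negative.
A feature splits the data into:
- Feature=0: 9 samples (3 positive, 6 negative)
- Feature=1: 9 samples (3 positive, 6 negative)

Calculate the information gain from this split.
0.0000 bits

Information Gain = H(Y) - H(Y|Feature)

Before split:
P(positive) = 6/18 = 0.3333
H(Y) = 0.9183 bits

After split:
Feature=0: H = 0.9183 bits (weight = 9/18)
Feature=1: H = 0.9183 bits (weight = 9/18)
H(Y|Feature) = (9/18)×0.9183 + (9/18)×0.9183 = 0.9183 bits

Information Gain = 0.9183 - 0.9183 = 0.0000 bits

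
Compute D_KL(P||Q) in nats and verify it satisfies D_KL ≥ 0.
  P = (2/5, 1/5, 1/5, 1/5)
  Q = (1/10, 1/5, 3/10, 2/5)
0.3348 nats

KL divergence satisfies the Gibbs inequality: D_KL(P||Q) ≥ 0 for all distributions P, Q.

D_KL(P||Q) = Σ p(x) log(p(x)/q(x))
Term by term:
  x=0: 2/5 × log_e[(2/5)/(1/10)] = 0.5545
  x=1: 1/5 × log_e[(1/5)/(1/5)] = 0.0000
  x=2: 1/5 × log_e[(1/5)/(3/10)] = -0.0811
  x=3: 1/5 × log_e[(1/5)/(2/5)] = -0.1386
D_KL(P||Q) = 0.3348 nats

D_KL(P||Q) = 0.3348 ≥ 0 ✓

This non-negativity is a fundamental property: relative entropy cannot be negative because it measures how different Q is from P.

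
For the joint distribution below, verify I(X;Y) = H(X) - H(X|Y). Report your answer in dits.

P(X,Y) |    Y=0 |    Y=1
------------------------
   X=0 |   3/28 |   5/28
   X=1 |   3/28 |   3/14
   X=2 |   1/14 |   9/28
I(X;Y) = 0.0080 dits

Mutual information has multiple equivalent forms:
- I(X;Y) = H(X) - H(X|Y)
- I(X;Y) = H(Y) - H(Y|X)
- I(X;Y) = H(X) + H(Y) - H(X,Y)

Computing all quantities:
H(X) = 0.4733, H(Y) = 0.2598, H(X,Y) = 0.7251
H(X|Y) = 0.4653, H(Y|X) = 0.2518

Verification:
H(X) - H(X|Y) = 0.4733 - 0.4653 = 0.0080
H(Y) - H(Y|X) = 0.2598 - 0.2518 = 0.0080
H(X) + H(Y) - H(X,Y) = 0.4733 + 0.2598 - 0.7251 = 0.0080

All forms give I(X;Y) = 0.0080 dits. ✓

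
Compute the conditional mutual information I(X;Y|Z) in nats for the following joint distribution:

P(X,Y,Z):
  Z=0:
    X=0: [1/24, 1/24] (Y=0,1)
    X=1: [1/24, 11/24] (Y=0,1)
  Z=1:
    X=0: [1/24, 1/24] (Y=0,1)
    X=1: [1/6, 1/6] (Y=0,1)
0.0381 nats

Conditional mutual information: I(X;Y|Z) = H(X|Z) + H(Y|Z) - H(X,Y|Z)

H(Z) = 0.6792
H(X,Z) = 1.1269 → H(X|Z) = 0.4477
H(Y,Z) = 1.2072 → H(Y|Z) = 0.5280
H(X,Y,Z) = 1.6169 → H(X,Y|Z) = 0.9377

I(X;Y|Z) = 0.4477 + 0.5280 - 0.9377 = 0.0381 nats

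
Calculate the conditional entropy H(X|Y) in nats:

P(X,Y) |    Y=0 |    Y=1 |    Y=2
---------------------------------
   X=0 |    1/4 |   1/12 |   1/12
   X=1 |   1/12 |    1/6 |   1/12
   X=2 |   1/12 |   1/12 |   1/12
1.0172 nats

Using the chain rule: H(X|Y) = H(X,Y) - H(Y)

First, compute H(X,Y) = 2.0947 nats

Marginal P(Y) = (5/12, 1/3, 1/4)
H(Y) = 1.0776 nats

H(X|Y) = H(X,Y) - H(Y) = 2.0947 - 1.0776 = 1.0172 nats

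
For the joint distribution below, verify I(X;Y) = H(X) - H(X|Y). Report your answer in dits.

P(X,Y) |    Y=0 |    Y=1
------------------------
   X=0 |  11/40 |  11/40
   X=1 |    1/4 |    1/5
I(X;Y) = 0.0007 dits

Mutual information has multiple equivalent forms:
- I(X;Y) = H(X) - H(X|Y)
- I(X;Y) = H(Y) - H(Y|X)
- I(X;Y) = H(X) + H(Y) - H(X,Y)

Computing all quantities:
H(X) = 0.2989, H(Y) = 0.3005, H(X,Y) = 0.5987
H(X|Y) = 0.2982, H(Y|X) = 0.2998

Verification:
H(X) - H(X|Y) = 0.2989 - 0.2982 = 0.0007
H(Y) - H(Y|X) = 0.3005 - 0.2998 = 0.0007
H(X) + H(Y) - H(X,Y) = 0.2989 + 0.3005 - 0.5987 = 0.0007

All forms give I(X;Y) = 0.0007 dits. ✓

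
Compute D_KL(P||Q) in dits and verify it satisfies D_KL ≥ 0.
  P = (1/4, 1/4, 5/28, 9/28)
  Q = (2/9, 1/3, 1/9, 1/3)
0.0133 dits

KL divergence satisfies the Gibbs inequality: D_KL(P||Q) ≥ 0 for all distributions P, Q.

D_KL(P||Q) = Σ p(x) log(p(x)/q(x))
Term by term:
  x=0: 1/4 × log_10[(1/4)/(2/9)] = 0.0128
  x=1: 1/4 × log_10[(1/4)/(1/3)] = -0.0312
  x=2: 5/28 × log_10[(5/28)/(1/9)] = 0.0368
  x=3: 9/28 × log_10[(9/28)/(1/3)] = -0.0051
D_KL(P||Q) = 0.0133 dits

D_KL(P||Q) = 0.0133 ≥ 0 ✓

This non-negativity is a fundamental property: relative entropy cannot be negative because it measures how different Q is from P.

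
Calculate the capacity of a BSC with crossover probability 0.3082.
0.1089 bits

For a binary symmetric channel (BSC) with error probability p:
Capacity C = 1 - H(p) bits per symbol

where H(p) = -p log₂(p) - (1-p) log₂(1-p) is the binary entropy function.

H(0.3082) = 0.8911 bits
C = 1 - 0.8911 = 0.1089 bits per symbol

This means we can reliably transmit up to 0.1089 bits of information per channel use.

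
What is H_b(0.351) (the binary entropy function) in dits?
0.2815 dits

The binary entropy function is:
H(p) = -p log(p) - (1-p) log(1-p)

H(0.351) = -0.351 × log_10(0.351) - 0.649 × log_10(0.649)
H(0.351) = 0.2815 dits

Note: Binary entropy is maximized at p=0.5 (H=1 bit) and minimized at p=0 or p=1 (H=0).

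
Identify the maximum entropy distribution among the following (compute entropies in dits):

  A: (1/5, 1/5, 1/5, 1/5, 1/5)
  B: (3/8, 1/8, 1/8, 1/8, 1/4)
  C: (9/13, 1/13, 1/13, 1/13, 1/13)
A

For a discrete distribution over n outcomes, entropy is maximized by the uniform distribution.

Computing entropies:
H(A) = 0.6990 dits
H(B) = 0.6489 dits
H(C) = 0.4533 dits

The uniform distribution (where all probabilities equal 1/5) achieves the maximum entropy of log_10(5) = 0.6990 dits.

Distribution A has the highest entropy.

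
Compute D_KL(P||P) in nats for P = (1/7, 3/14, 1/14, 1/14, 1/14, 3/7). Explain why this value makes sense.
0.0000 nats

KL divergence satisfies the Gibbs inequality: D_KL(P||Q) ≥ 0 for all distributions P, Q.

D_KL(P||Q) = Σ p(x) log(p(x)/q(x))
Each term is p(x) × log_e(p(x)/p(x)) = p(x) × log_e(1) = 0, so the sum is 0.
D_KL(P||Q) = 0.0000 nats

When P = Q, the KL divergence is exactly 0, as there is no 'divergence' between identical distributions.

This non-negativity is a fundamental property: relative entropy cannot be negative because it measures how different Q is from P.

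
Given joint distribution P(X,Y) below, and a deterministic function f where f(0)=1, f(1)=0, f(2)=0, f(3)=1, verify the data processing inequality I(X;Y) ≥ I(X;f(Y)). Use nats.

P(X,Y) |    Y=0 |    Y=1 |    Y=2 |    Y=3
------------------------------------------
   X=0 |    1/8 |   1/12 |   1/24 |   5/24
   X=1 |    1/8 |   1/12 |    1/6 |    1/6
I(X;Y) = 0.0390, I(X;f(Y)) = 0.0192, inequality holds: 0.0390 ≥ 0.0192

Data Processing Inequality: For any Markov chain X → Y → Z, we have I(X;Y) ≥ I(X;Z).

Here Z = f(Y) is a deterministic function of Y, forming X → Y → Z.

Original I(X;Y) = 0.0390 nats

After applying f:
P(X,Z) where Z=f(Y):
- P(X,Z=0) = P(X,Y=1) + P(X,Y=2)
- P(X,Z=1) = P(X,Y=0) + P(X,Y=3)

I(X;Z) = I(X;f(Y)) = 0.0192 nats

Verification: 0.0390 ≥ 0.0192 ✓

Information cannot be created by processing; the function f can only lose information about X.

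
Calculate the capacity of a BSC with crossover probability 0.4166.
0.0202 bits

For a binary symmetric channel (BSC) with error probability p:
Capacity C = 1 - H(p) bits per symbol

where H(p) = -p log₂(p) - (1-p) log₂(1-p) is the binary entropy function.

H(0.4166) = 0.9798 bits
C = 1 - 0.9798 = 0.0202 bits per symbol

This means we can reliably transmit up to 0.0202 bits of information per channel use.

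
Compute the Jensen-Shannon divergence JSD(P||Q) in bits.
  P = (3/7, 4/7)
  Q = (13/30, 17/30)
0.0000 bits

Jensen-Shannon divergence is:
JSD(P||Q) = 0.5 × D_KL(P||M) + 0.5 × D_KL(Q||M)
where M = 0.5 × (P + Q) is the mixture distribution.

M = 0.5 × (3/7, 4/7) + 0.5 × (13/30, 17/30) = (0.430952, 0.569048)

D_KL(P||M) = 0.0000 bits
D_KL(Q||M) = 0.0000 bits

JSD(P||Q) = 0.5 × 0.0000 + 0.5 × 0.0000 = 0.0000 bits

Unlike KL divergence, JSD is symmetric and bounded: 0 ≤ JSD ≤ log(2).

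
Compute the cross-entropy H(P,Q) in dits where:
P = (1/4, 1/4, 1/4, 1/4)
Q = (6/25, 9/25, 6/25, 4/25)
0.6198 dits

Cross-entropy: H(P,Q) = -Σ p(x) log q(x)

Alternatively: H(P,Q) = H(P) + D_KL(P||Q)
H(P) = 0.6021 dits
D_KL(P||Q) = 0.0177 dits

H(P,Q) = 0.6021 + 0.0177 = 0.6198 dits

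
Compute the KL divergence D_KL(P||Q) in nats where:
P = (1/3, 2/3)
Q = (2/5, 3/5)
0.0095 nats

KL divergence: D_KL(P||Q) = Σ p(x) log(p(x)/q(x))

Computing term by term:
  x=0: 1/3 × log_e[(1/3)/(2/5)] = 1/3 × -0.1823 = -0.0608
  x=1: 2/3 × log_e[(2/3)/(3/5)] = 2/3 × 0.1054 = 0.0702

D_KL(P||Q) = 0.0095 nats

Note: KL divergence is always non-negative and equals 0 iff P = Q.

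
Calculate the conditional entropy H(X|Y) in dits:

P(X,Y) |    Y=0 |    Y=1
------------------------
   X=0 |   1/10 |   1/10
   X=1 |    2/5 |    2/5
0.2173 dits

Using the chain rule: H(X|Y) = H(X,Y) - H(Y)

First, compute H(X,Y) = 0.5184 dits

Marginal P(Y) = (1/2, 1/2)
H(Y) = 0.3010 dits

H(X|Y) = H(X,Y) - H(Y) = 0.5184 - 0.3010 = 0.2173 dits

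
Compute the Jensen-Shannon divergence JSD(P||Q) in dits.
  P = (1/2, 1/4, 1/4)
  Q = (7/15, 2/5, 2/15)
0.0078 dits

Jensen-Shannon divergence is:
JSD(P||Q) = 0.5 × D_KL(P||M) + 0.5 × D_KL(Q||M)
where M = 0.5 × (P + Q) is the mixture distribution.

M = 0.5 × (1/2, 1/4, 1/4) + 0.5 × (7/15, 2/5, 2/15) = (0.483333, 13/40, 0.191667)

D_KL(P||M) = 0.0077 dits
D_KL(Q||M) = 0.0079 dits

JSD(P||Q) = 0.5 × 0.0077 + 0.5 × 0.0079 = 0.0078 dits

Unlike KL divergence, JSD is symmetric and bounded: 0 ≤ JSD ≤ log(2).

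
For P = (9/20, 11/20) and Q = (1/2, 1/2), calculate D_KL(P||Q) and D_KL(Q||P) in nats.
D_KL(P||Q) = 0.0050, D_KL(Q||P) = 0.0050

KL divergence is not symmetric: D_KL(P||Q) ≠ D_KL(Q||P) in general.

D_KL(P||Q) = 0.0050 nats
D_KL(Q||P) = 0.0050 nats

In this case they happen to be equal (to 4 decimal places).

This asymmetry is why KL divergence is not a true distance metric.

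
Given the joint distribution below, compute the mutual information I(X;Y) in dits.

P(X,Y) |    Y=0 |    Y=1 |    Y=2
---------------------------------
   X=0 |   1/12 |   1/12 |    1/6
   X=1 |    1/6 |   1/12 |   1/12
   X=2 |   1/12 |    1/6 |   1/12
0.0256 dits

Mutual information: I(X;Y) = H(X) + H(Y) - H(X,Y)

Marginals:
P(X) = (1/3, 1/3, 1/3), H(X) = 0.4771 dits
P(Y) = (1/3, 1/3, 1/3), H(Y) = 0.4771 dits

Joint entropy: H(X,Y) = 0.9287 dits

I(X;Y) = 0.4771 + 0.4771 - 0.9287 = 0.0256 dits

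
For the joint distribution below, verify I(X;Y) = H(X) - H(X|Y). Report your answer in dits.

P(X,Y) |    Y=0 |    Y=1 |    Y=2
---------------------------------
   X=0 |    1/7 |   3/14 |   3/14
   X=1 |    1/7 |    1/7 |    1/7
I(X;Y) = 0.0018 dits

Mutual information has multiple equivalent forms:
- I(X;Y) = H(X) - H(X|Y)
- I(X;Y) = H(Y) - H(Y|X)
- I(X;Y) = H(X) + H(Y) - H(X,Y)

Computing all quantities:
H(X) = 0.2966, H(Y) = 0.4748, H(X,Y) = 0.7696
H(X|Y) = 0.2948, H(Y|X) = 0.4730

Verification:
H(X) - H(X|Y) = 0.2966 - 0.2948 = 0.0018
H(Y) - H(Y|X) = 0.4748 - 0.4730 = 0.0018
H(X) + H(Y) - H(X,Y) = 0.2966 + 0.4748 - 0.7696 = 0.0018

All forms give I(X;Y) = 0.0018 dits. ✓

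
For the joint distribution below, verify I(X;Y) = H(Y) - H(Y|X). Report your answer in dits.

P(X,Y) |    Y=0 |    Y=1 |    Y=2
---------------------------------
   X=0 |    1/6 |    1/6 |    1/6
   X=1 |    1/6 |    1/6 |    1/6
I(X;Y) = 0.0000 dits

Mutual information has multiple equivalent forms:
- I(X;Y) = H(X) - H(X|Y)
- I(X;Y) = H(Y) - H(Y|X)
- I(X;Y) = H(X) + H(Y) - H(X,Y)

Computing all quantities:
H(X) = 0.3010, H(Y) = 0.4771, H(X,Y) = 0.7782
H(X|Y) = 0.3010, H(Y|X) = 0.4771

Verification:
H(X) - H(X|Y) = 0.3010 - 0.3010 = 0.0000
H(Y) - H(Y|X) = 0.4771 - 0.4771 = 0.0000
H(X) + H(Y) - H(X,Y) = 0.3010 + 0.4771 - 0.7782 = 0.0000

All forms give I(X;Y) = 0.0000 dits. ✓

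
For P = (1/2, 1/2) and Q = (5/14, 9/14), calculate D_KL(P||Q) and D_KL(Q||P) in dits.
D_KL(P||Q) = 0.0185, D_KL(Q||P) = 0.0180

KL divergence is not symmetric: D_KL(P||Q) ≠ D_KL(Q||P) in general.

D_KL(P||Q) = 0.0185 dits
D_KL(Q||P) = 0.0180 dits

No, they are not equal!

This asymmetry is why KL divergence is not a true distance metric.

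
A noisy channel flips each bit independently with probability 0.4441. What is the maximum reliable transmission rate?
0.0090 bits

For a binary symmetric channel (BSC) with error probability p:
Capacity C = 1 - H(p) bits per symbol

where H(p) = -p log₂(p) - (1-p) log₂(1-p) is the binary entropy function.

H(0.4441) = 0.9910 bits
C = 1 - 0.9910 = 0.0090 bits per symbol

This means we can reliably transmit up to 0.0090 bits of information per channel use.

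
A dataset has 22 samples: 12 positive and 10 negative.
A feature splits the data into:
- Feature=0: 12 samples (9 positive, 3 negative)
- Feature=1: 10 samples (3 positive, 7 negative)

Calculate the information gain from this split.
0.1509 bits

Information Gain = H(Y) - H(Y|Feature)

Before split:
P(positive) = 12/22 = 0.5455
H(Y) = 0.9940 bits

After split:
Feature=0: H = 0.8113 bits (weight = 12/22)
Feature=1: H = 0.8813 bits (weight = 10/22)
H(Y|Feature) = (12/22)×0.8113 + (10/22)×0.8813 = 0.8431 bits

Information Gain = 0.9940 - 0.8431 = 0.1509 bits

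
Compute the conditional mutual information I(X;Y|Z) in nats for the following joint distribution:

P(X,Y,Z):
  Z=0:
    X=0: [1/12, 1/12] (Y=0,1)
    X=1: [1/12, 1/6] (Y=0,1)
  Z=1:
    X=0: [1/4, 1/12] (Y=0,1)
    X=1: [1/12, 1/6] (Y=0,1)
0.0576 nats

Conditional mutual information: I(X;Y|Z) = H(X|Z) + H(Y|Z) - H(X,Y|Z)

H(Z) = 0.6792
H(X,Z) = 1.3580 → H(X|Z) = 0.6788
H(Y,Z) = 1.3580 → H(Y|Z) = 0.6788
H(X,Y,Z) = 1.9792 → H(X,Y|Z) = 1.3000

I(X;Y|Z) = 0.6788 + 0.6788 - 1.3000 = 0.0576 nats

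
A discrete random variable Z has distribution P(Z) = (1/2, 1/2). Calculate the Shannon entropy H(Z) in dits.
0.3010 dits

Shannon entropy is H(X) = -Σ p(x) log p(x).

For P = (1/2, 1/2):
H = -1/2 × log_10(1/2) -1/2 × log_10(1/2)
H = 0.3010 dits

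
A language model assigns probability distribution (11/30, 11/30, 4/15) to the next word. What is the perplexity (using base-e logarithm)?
2.9690

Perplexity is e^H (or exp(H) for natural log).

First, H = -Σ p log p = 1.0882 nats
Perplexity = e^1.0882 = 2.9690

Interpretation: The model's uncertainty is equivalent to choosing uniformly among 3.0 options.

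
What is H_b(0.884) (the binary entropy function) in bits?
0.5178 bits

The binary entropy function is:
H(p) = -p log(p) - (1-p) log(1-p)

H(0.884) = -0.884 × log_2(0.884) - 0.116 × log_2(0.116)
H(0.884) = 0.5178 bits

Note: Binary entropy is maximized at p=0.5 (H=1 bit) and minimized at p=0 or p=1 (H=0).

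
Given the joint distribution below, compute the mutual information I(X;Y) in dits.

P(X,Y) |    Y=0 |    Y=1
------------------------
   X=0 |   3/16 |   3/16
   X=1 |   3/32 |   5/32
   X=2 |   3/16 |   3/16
0.0026 dits

Mutual information: I(X;Y) = H(X) + H(Y) - H(X,Y)

Marginals:
P(X) = (3/8, 1/4, 3/8), H(X) = 0.4700 dits
P(Y) = (15/32, 17/32), H(Y) = 0.3002 dits

Joint entropy: H(X,Y) = 0.7676 dits

I(X;Y) = 0.4700 + 0.3002 - 0.7676 = 0.0026 dits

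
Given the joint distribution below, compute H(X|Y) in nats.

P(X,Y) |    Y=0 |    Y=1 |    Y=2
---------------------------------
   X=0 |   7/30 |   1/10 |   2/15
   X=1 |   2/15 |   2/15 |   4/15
0.6543 nats

Using the chain rule: H(X|Y) = H(X,Y) - H(Y)

First, compute H(X,Y) = 1.7283 nats

Marginal P(Y) = (11/30, 7/30, 2/5)
H(Y) = 1.0740 nats

H(X|Y) = H(X,Y) - H(Y) = 1.7283 - 1.0740 = 0.6543 nats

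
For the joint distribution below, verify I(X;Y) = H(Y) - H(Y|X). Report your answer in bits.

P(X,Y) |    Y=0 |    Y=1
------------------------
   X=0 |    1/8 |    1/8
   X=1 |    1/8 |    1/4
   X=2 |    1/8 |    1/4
I(X;Y) = 0.0157 bits

Mutual information has multiple equivalent forms:
- I(X;Y) = H(X) - H(X|Y)
- I(X;Y) = H(Y) - H(Y|X)
- I(X;Y) = H(X) + H(Y) - H(X,Y)

Computing all quantities:
H(X) = 1.5613, H(Y) = 0.9544, H(X,Y) = 2.5000
H(X|Y) = 1.5456, H(Y|X) = 0.9387

Verification:
H(X) - H(X|Y) = 1.5613 - 1.5456 = 0.0157
H(Y) - H(Y|X) = 0.9544 - 0.9387 = 0.0157
H(X) + H(Y) - H(X,Y) = 1.5613 + 0.9544 - 2.5000 = 0.0157

All forms give I(X;Y) = 0.0157 bits. ✓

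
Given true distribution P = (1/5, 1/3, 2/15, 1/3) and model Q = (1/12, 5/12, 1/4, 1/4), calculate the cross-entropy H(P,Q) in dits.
0.6235 dits

Cross-entropy: H(P,Q) = -Σ p(x) log q(x)

Alternatively: H(P,Q) = H(P) + D_KL(P||Q)
H(P) = 0.5745 dits
D_KL(P||Q) = 0.0490 dits

H(P,Q) = 0.5745 + 0.0490 = 0.6235 dits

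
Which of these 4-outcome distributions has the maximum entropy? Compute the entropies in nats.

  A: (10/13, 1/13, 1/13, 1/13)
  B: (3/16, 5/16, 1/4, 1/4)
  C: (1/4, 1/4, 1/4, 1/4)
C

For a discrete distribution over n outcomes, entropy is maximized by the uniform distribution.

Computing entropies:
H(A) = 0.7937 nats
H(B) = 1.3705 nats
H(C) = 1.3863 nats

The uniform distribution (where all probabilities equal 1/4) achieves the maximum entropy of log_e(4) = 1.3863 nats.

Distribution C has the highest entropy.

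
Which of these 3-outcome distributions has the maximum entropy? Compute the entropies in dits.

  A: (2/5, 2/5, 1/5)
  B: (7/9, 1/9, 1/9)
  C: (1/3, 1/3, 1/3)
C

For a discrete distribution over n outcomes, entropy is maximized by the uniform distribution.

Computing entropies:
H(A) = 0.4581 dits
H(B) = 0.2969 dits
H(C) = 0.4771 dits

The uniform distribution (where all probabilities equal 1/3) achieves the maximum entropy of log_10(3) = 0.4771 dits.

Distribution C has the highest entropy.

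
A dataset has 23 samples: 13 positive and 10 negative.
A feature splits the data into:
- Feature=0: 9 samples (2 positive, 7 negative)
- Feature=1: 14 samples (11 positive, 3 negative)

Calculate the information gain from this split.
0.2324 bits

Information Gain = H(Y) - H(Y|Feature)

Before split:
P(positive) = 13/23 = 0.5652
H(Y) = 0.9877 bits

After split:
Feature=0: H = 0.7642 bits (weight = 9/23)
Feature=1: H = 0.7496 bits (weight = 14/23)
H(Y|Feature) = (9/23)×0.7642 + (14/23)×0.7496 = 0.7553 bits

Information Gain = 0.9877 - 0.7553 = 0.2324 bits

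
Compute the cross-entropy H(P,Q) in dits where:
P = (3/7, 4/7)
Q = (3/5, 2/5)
0.3225 dits

Cross-entropy: H(P,Q) = -Σ p(x) log q(x)

Alternatively: H(P,Q) = H(P) + D_KL(P||Q)
H(P) = 0.2966 dits
D_KL(P||Q) = 0.0259 dits

H(P,Q) = 0.2966 + 0.0259 = 0.3225 dits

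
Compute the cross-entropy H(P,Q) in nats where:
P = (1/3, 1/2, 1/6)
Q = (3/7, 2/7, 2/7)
1.1176 nats

Cross-entropy: H(P,Q) = -Σ p(x) log q(x)

Alternatively: H(P,Q) = H(P) + D_KL(P||Q)
H(P) = 1.0114 nats
D_KL(P||Q) = 0.1062 nats

H(P,Q) = 1.0114 + 0.1062 = 1.1176 nats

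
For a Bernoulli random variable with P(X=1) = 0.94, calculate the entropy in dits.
0.0986 dits

The binary entropy function is:
H(p) = -p log(p) - (1-p) log(1-p)

H(0.94) = -0.94 × log_10(0.94) - 0.06 × log_10(0.06)
H(0.94) = 0.0986 dits

Note: Binary entropy is maximized at p=0.5 (H=1 bit) and minimized at p=0 or p=1 (H=0).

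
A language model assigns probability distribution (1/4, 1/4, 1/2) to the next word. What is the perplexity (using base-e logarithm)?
2.8284

Perplexity is e^H (or exp(H) for natural log).

First, H = -Σ p log p = 1.0397 nats
Perplexity = e^1.0397 = 2.8284

Interpretation: The model's uncertainty is equivalent to choosing uniformly among 2.8 options.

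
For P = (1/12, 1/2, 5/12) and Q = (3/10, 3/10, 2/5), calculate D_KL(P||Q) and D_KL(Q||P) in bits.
D_KL(P||Q) = 0.2390, D_KL(Q||P) = 0.3098

KL divergence is not symmetric: D_KL(P||Q) ≠ D_KL(Q||P) in general.

D_KL(P||Q) = 0.2390 bits
D_KL(Q||P) = 0.3098 bits

No, they are not equal!

This asymmetry is why KL divergence is not a true distance metric.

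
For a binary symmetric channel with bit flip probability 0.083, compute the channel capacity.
0.5873 bits

For a binary symmetric channel (BSC) with error probability p:
Capacity C = 1 - H(p) bits per symbol

where H(p) = -p log₂(p) - (1-p) log₂(1-p) is the binary entropy function.

H(0.083) = 0.4127 bits
C = 1 - 0.4127 = 0.5873 bits per symbol

This means we can reliably transmit up to 0.5873 bits of information per channel use.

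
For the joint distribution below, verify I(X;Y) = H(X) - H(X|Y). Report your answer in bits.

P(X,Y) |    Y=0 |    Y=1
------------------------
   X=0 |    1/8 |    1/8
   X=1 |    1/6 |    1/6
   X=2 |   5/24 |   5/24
I(X;Y) = 0.0000 bits

Mutual information has multiple equivalent forms:
- I(X;Y) = H(X) - H(X|Y)
- I(X;Y) = H(Y) - H(Y|X)
- I(X;Y) = H(X) + H(Y) - H(X,Y)

Computing all quantities:
H(X) = 1.5546, H(Y) = 1.0000, H(X,Y) = 2.5546
H(X|Y) = 1.5546, H(Y|X) = 1.0000

Verification:
H(X) - H(X|Y) = 1.5546 - 1.5546 = 0.0000
H(Y) - H(Y|X) = 1.0000 - 1.0000 = 0.0000
H(X) + H(Y) - H(X,Y) = 1.5546 + 1.0000 - 2.5546 = 0.0000

All forms give I(X;Y) = 0.0000 bits. ✓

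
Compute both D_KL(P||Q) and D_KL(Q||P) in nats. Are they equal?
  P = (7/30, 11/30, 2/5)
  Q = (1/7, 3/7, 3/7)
D_KL(P||Q) = 0.0297, D_KL(Q||P) = 0.0263

KL divergence is not symmetric: D_KL(P||Q) ≠ D_KL(Q||P) in general.

D_KL(P||Q) = 0.0297 nats
D_KL(Q||P) = 0.0263 nats

No, they are not equal!

This asymmetry is why KL divergence is not a true distance metric.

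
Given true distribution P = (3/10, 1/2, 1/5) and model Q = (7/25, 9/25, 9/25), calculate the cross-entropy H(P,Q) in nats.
1.0970 nats

Cross-entropy: H(P,Q) = -Σ p(x) log q(x)

Alternatively: H(P,Q) = H(P) + D_KL(P||Q)
H(P) = 1.0297 nats
D_KL(P||Q) = 0.0674 nats

H(P,Q) = 1.0297 + 0.0674 = 1.0970 nats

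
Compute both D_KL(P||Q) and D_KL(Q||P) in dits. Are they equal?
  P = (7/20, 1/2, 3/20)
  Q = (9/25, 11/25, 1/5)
D_KL(P||Q) = 0.0047, D_KL(Q||P) = 0.0050

KL divergence is not symmetric: D_KL(P||Q) ≠ D_KL(Q||P) in general.

D_KL(P||Q) = 0.0047 dits
D_KL(Q||P) = 0.0050 dits

No, they are not equal!

This asymmetry is why KL divergence is not a true distance metric.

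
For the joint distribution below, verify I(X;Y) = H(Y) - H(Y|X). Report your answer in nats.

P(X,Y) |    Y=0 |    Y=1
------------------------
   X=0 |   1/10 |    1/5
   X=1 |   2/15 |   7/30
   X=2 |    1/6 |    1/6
I(X;Y) = 0.0107 nats

Mutual information has multiple equivalent forms:
- I(X;Y) = H(X) - H(X|Y)
- I(X;Y) = H(Y) - H(Y|X)
- I(X;Y) = H(X) + H(Y) - H(X,Y)

Computing all quantities:
H(X) = 1.0953, H(Y) = 0.6730, H(X,Y) = 1.7576
H(X|Y) = 1.0846, H(Y|X) = 0.6623

Verification:
H(X) - H(X|Y) = 1.0953 - 1.0846 = 0.0107
H(Y) - H(Y|X) = 0.6730 - 0.6623 = 0.0107
H(X) + H(Y) - H(X,Y) = 1.0953 + 0.6730 - 1.7576 = 0.0107

All forms give I(X;Y) = 0.0107 nats. ✓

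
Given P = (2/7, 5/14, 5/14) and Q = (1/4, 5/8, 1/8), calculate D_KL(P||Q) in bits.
0.3076 bits

KL divergence: D_KL(P||Q) = Σ p(x) log(p(x)/q(x))

Computing term by term:
  x=0: 2/7 × log_2[(2/7)/(1/4)] = 2/7 × 0.1926 = 0.0550
  x=1: 5/14 × log_2[(5/14)/(5/8)] = 5/14 × -0.8074 = -0.2883
  x=2: 5/14 × log_2[(5/14)/(1/8)] = 5/14 × 1.5146 = 0.5409

D_KL(P||Q) = 0.3076 bits

Note: KL divergence is always non-negative and equals 0 iff P = Q.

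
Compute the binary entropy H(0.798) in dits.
0.2185 dits

The binary entropy function is:
H(p) = -p log(p) - (1-p) log(1-p)

H(0.798) = -0.798 × log_10(0.798) - 0.202 × log_10(0.202)
H(0.798) = 0.2185 dits

Note: Binary entropy is maximized at p=0.5 (H=1 bit) and minimized at p=0 or p=1 (H=0).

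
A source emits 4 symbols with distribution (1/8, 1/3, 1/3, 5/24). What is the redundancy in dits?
0.0292 dits

Redundancy measures how far a source is from maximum entropy:
R = H_max - H(X)

Maximum entropy for 4 symbols: H_max = log_10(4) = 0.6021 dits
Actual entropy: H(X) = 0.5729 dits
Redundancy: R = 0.6021 - 0.5729 = 0.0292 dits

This redundancy represents potential for compression: the source could be compressed by 0.0292 dits per symbol.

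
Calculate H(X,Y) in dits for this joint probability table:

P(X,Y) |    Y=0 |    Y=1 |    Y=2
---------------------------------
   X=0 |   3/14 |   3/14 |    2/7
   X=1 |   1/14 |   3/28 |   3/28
0.7319 dits

Joint entropy is H(X,Y) = -Σ_{x,y} p(x,y) log p(x,y).

Summing over all non-zero entries:
H(X,Y) = -[3/14·log_10(3/14) + 3/14·log_10(3/14) + 2/7·log_10(2/7) + 1/14·log_10(1/14) + 3/28·log_10(3/28) + 3/28·log_10(3/28)]
H(X,Y) = 0.7319 dits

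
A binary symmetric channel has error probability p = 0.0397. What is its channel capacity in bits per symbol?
0.7591 bits

For a binary symmetric channel (BSC) with error probability p:
Capacity C = 1 - H(p) bits per symbol

where H(p) = -p log₂(p) - (1-p) log₂(1-p) is the binary entropy function.

H(0.0397) = 0.2409 bits
C = 1 - 0.2409 = 0.7591 bits per symbol

This means we can reliably transmit up to 0.7591 bits of information per channel use.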